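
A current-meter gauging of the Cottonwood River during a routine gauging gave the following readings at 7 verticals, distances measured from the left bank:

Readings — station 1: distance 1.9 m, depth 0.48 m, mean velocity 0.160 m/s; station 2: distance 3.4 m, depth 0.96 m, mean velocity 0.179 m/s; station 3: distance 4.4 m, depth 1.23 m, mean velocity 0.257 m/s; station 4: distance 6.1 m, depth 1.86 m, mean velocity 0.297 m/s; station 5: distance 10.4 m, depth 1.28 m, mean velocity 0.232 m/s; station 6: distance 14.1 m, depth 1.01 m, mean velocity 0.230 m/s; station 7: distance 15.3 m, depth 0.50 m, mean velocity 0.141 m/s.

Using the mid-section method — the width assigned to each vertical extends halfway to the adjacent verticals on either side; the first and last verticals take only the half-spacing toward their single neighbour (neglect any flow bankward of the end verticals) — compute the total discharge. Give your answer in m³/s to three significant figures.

w_1 = (3.4 − 1.9)/2 = 0.75 m; q_1 = 0.160 × 0.48 × 0.75 = 0.05760 m³/s
w_2 = (4.4 − 1.9)/2 = 1.25 m; q_2 = 0.179 × 0.96 × 1.25 = 0.2148 m³/s
w_3 = (6.1 − 3.4)/2 = 1.35 m; q_3 = 0.257 × 1.23 × 1.35 = 0.4267 m³/s
w_4 = (10.4 − 4.4)/2 = 3 m; q_4 = 0.297 × 1.86 × 3 = 1.657 m³/s
w_5 = (14.1 − 6.1)/2 = 4 m; q_5 = 0.232 × 1.28 × 4 = 1.188 m³/s
w_6 = (15.3 − 10.4)/2 = 2.45 m; q_6 = 0.230 × 1.01 × 2.45 = 0.5691 m³/s
w_7 = (15.3 − 14.1)/2 = 0.6 m; q_7 = 0.141 × 0.50 × 0.6 = 0.04230 m³/s
Q = Σ qᵢ = 4.156 m³/s

4.16 m³/s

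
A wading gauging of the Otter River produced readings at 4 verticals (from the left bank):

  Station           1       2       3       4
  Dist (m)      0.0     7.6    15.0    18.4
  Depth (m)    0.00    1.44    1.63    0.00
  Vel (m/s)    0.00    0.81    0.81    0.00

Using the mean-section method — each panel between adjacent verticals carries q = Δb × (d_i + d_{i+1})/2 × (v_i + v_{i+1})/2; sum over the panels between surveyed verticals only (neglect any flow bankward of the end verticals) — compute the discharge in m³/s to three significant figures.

Panel 1-2: Δb = 7.6 m, d̄ = (0.00+1.44)/2 = 0.72, v̄ = (0.00+0.81)/2 = 0.405 → q = 7.6×0.72×0.405 = 2.216 m³/s
Panel 2-3: Δb = 7.4 m, d̄ = (1.44+1.63)/2 = 1.535, v̄ = (0.81+0.81)/2 = 0.81 → q = 7.4×1.535×0.81 = 9.201 m³/s
Panel 3-4: Δb = 3.4 m, d̄ = (1.63+0.00)/2 = 0.815, v̄ = (0.81+0.00)/2 = 0.405 → q = 3.4×0.815×0.405 = 1.122 m³/s
Q = Σ q = 12.54 m³/s

12.5 m³/s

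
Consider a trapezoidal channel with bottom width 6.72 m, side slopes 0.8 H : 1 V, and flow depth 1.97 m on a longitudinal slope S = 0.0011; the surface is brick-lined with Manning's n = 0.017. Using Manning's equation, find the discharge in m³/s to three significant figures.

39.7 m³/s

A = (b + z·y)·y = (6.72 + 0.8×1.97)×1.97 = 16.34 m²
P = b + 2y√(1+z²) = 6.72 + 2×1.97×√(1+0.8²) = 11.77 m
R = A/P = 16.34/11.77 = 1.389 m
Q = (1/n)·A·R^(2/3)·S^(1/2) = (1/0.017) × 16.34 × 1.389^(2/3) × 0.0011^(1/2) = 39.69 m³/s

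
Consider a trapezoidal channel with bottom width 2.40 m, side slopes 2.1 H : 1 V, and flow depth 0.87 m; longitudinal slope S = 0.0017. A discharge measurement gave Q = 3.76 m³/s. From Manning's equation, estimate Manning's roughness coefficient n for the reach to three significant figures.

0.0277

A = (b + z·y)·y = (2.40 + 2.1×0.87)×0.87 = 3.677 m²
P = b + 2y√(1+z²) = 2.40 + 2×0.87×√(1+2.1²) = 6.447 m
R = A/P = 3.677/6.447 = 0.5704 m
n = (1/Q)·A·R^(2/3)·S^(1/2) = (1/3.76) × 3.677 × 0.6878 × 0.04123 = 0.02774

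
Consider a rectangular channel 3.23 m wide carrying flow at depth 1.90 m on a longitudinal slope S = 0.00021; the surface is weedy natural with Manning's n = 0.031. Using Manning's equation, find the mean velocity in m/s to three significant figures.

A = b·y = 3.23 × 1.90 = 6.137 m²
P = b + 2y = 3.23 + 2×1.90 = 7.030 m
R = A/P = 6.137/7.030 = 0.8730 m
Q = (1/n)·A·R^(2/3)·S^(1/2) = (1/0.031) × 6.137 × 0.8730^(2/3) × 0.00021^(1/2) = 2.620 m³/s
V = Q/A = 2.620/6.137 = 0.4270 m/s

0.427 m/s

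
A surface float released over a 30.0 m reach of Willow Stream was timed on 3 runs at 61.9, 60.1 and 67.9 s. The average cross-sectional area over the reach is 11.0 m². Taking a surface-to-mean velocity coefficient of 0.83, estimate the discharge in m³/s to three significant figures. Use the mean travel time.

4.33 m³/s

t̄ = (61.9 + 60.1 + 67.9) / 3 = 63.3 s
v_surface = L / t̄ = 30.0 / 63.3 = 0.4739 m/s
v_mean = 0.83 × 0.4739 = 0.3934 m/s
Q = A × v_mean = 11.0 × 0.3934 = 4.327 m³/s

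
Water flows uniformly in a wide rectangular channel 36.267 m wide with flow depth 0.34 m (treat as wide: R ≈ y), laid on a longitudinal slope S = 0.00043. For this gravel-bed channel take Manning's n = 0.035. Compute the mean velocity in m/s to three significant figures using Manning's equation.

0.289 m/s

A = b·y = 36.267 × 0.34 = 12.33 m²
Wide channel: R ≈ y = 0.34 m
Q = (1/n)·A·R^(2/3)·S^(1/2) = (1/0.035) × 12.33 × 0.3400^(2/3) × 0.00043^(1/2) = 3.559 m³/s
V = Q/A = 3.559/12.33 = 0.2886 m/s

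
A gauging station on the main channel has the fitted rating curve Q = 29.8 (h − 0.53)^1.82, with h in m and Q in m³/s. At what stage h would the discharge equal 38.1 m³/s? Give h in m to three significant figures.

1.67 m

h − h₀ = (Q/C)^(1/b) = (38.1/29.8)^(1/1.82) = 1.145 m
h = 0.53 + 1.145 = 1.675 m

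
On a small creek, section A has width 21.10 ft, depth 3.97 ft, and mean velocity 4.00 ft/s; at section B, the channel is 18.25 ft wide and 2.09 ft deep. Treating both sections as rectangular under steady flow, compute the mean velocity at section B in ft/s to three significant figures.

8.78 ft/s

Q = A₁V₁ = (21.10×3.97) × 4.00 = 335.1 ft³/s
A₂ = 18.25 × 2.09 = 38.14 ft²
V₂ = Q/A₂ = 335.1/38.14 = 8.785 ft/s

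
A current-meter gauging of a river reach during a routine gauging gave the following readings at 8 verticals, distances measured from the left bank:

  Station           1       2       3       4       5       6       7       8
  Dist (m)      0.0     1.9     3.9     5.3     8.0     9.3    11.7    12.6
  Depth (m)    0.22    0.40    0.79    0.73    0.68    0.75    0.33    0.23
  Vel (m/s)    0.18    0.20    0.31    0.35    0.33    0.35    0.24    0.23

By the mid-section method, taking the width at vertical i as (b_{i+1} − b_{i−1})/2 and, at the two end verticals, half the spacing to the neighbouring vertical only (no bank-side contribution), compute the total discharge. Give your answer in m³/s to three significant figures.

2.22 m³/s

w_1 = (1.9 − 0.0)/2 = 0.95 m; q_1 = 0.18 × 0.22 × 0.95 = 0.03762 m³/s
w_2 = (3.9 − 0.0)/2 = 1.95 m; q_2 = 0.20 × 0.40 × 1.95 = 0.1560 m³/s
w_3 = (5.3 − 1.9)/2 = 1.7 m; q_3 = 0.31 × 0.79 × 1.7 = 0.4163 m³/s
w_4 = (8.0 − 3.9)/2 = 2.05 m; q_4 = 0.35 × 0.73 × 2.05 = 0.5238 m³/s
w_5 = (9.3 − 5.3)/2 = 2 m; q_5 = 0.33 × 0.68 × 2 = 0.4488 m³/s
w_6 = (11.7 − 8.0)/2 = 1.85 m; q_6 = 0.35 × 0.75 × 1.85 = 0.4856 m³/s
w_7 = (12.6 − 9.3)/2 = 1.65 m; q_7 = 0.24 × 0.33 × 1.65 = 0.1307 m³/s
w_8 = (12.6 − 11.7)/2 = 0.45 m; q_8 = 0.23 × 0.23 × 0.45 = 0.02381 m³/s
Q = Σ qᵢ = 2.223 m³/s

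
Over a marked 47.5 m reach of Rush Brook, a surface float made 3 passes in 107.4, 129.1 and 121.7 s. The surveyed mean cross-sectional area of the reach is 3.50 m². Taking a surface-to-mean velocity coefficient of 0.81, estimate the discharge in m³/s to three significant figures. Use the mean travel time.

1.13 m³/s

t̄ = (107.4 + 129.1 + 121.7) / 3 = 119.4 s
v_surface = L / t̄ = 47.5 / 119.4 = 0.3978 m/s
v_mean = 0.81 × 0.3978 = 0.3222 m/s
Q = A × v_mean = 3.50 × 0.3222 = 1.128 m³/s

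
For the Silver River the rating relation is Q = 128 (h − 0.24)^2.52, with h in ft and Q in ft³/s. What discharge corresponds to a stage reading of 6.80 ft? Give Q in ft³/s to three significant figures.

14600 ft³/s

Q = 128 × (6.80 − 0.24)^2.52 = 128 × 6.56^2.52 = 14650 ft³/s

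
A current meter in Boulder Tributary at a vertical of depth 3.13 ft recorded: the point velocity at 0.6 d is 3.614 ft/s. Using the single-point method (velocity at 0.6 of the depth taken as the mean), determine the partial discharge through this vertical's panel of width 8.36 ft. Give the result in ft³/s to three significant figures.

94.6 ft³/s

v̄ = v₀.₆ = 3.614 ft/s
q = v̄ × d × w = 3.614 × 3.13 × 8.36 = 94.57 ft³/s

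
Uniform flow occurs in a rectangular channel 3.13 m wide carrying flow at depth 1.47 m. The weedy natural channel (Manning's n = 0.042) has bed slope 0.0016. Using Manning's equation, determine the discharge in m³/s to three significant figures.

3.64 m³/s

A = b·y = 3.13 × 1.47 = 4.601 m²
P = b + 2y = 3.13 + 2×1.47 = 6.070 m
R = A/P = 4.601/6.070 = 0.7580 m
Q = (1/n)·A·R^(2/3)·S^(1/2) = (1/0.042) × 4.601 × 0.7580^(2/3) × 0.0016^(1/2) = 3.643 m³/s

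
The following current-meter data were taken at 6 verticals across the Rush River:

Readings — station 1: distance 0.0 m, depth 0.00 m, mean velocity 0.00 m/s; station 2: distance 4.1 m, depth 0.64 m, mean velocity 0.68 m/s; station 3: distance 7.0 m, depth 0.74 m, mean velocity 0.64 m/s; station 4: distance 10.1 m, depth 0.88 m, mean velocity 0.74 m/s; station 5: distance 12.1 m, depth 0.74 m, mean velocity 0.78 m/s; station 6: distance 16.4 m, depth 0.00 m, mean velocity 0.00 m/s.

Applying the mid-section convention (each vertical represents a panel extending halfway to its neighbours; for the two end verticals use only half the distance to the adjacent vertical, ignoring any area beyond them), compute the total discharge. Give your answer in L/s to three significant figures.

w_2 = (7.0 − 0.0)/2 = 3.5 m; q_2 = 0.68 × 0.64 × 3.5 = 1.523 m³/s
w_3 = (10.1 − 4.1)/2 = 3 m; q_3 = 0.64 × 0.74 × 3 = 1.421 m³/s
w_4 = (12.1 − 7.0)/2 = 2.55 m; q_4 = 0.74 × 0.88 × 2.55 = 1.661 m³/s
w_5 = (16.4 − 10.1)/2 = 3.15 m; q_5 = 0.78 × 0.74 × 3.15 = 1.818 m³/s
Stations 1, 6 contribute zero (depth or velocity is 0).
Q = Σ qᵢ = 6.423 m³/s
= 6.423 × 1000 = 6423 L/s

6420 L/s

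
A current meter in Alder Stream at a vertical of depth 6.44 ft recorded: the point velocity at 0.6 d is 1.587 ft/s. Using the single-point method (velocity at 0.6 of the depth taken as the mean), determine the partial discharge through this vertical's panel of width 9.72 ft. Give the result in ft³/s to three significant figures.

v̄ = v₀.₆ = 1.587 ft/s
q = v̄ × d × w = 1.587 × 6.44 × 9.72 = 99.34 ft³/s

99.3 ft³/s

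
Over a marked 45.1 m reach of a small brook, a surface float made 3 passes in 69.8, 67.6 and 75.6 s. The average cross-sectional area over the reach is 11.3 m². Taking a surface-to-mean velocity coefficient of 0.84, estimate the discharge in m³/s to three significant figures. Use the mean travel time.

6.03 m³/s

t̄ = (69.8 + 67.6 + 75.6) / 3 = 71 s
v_surface = L / t̄ = 45.1 / 71 = 0.6352 m/s
v_mean = 0.84 × 0.6352 = 0.5336 m/s
Q = A × v_mean = 11.3 × 0.5336 = 6.029 m³/s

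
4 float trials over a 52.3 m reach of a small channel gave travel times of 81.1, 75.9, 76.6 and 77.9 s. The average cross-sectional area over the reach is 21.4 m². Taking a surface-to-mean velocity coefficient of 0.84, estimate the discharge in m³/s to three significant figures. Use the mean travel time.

t̄ = (81.1 + 75.9 + 76.6 + 77.9) / 4 = 77.875 s
v_surface = L / t̄ = 52.3 / 77.875 = 0.6716 m/s
v_mean = 0.84 × 0.6716 = 0.5641 m/s
Q = A × v_mean = 21.4 × 0.5641 = 12.07 m³/s

12.1 m³/s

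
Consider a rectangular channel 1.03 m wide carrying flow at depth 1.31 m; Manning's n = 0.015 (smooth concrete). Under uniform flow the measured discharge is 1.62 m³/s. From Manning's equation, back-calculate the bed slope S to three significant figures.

0.00122

A = b·y = 1.03 × 1.31 = 1.349 m²
P = b + 2y = 1.03 + 2×1.31 = 3.650 m
R = A/P = 1.349/3.650 = 0.3697 m
S = (Q·n / (1·A·R^(2/3)))² = (1.62×0.015 / (1×1.349×0.5151))² = 0.001222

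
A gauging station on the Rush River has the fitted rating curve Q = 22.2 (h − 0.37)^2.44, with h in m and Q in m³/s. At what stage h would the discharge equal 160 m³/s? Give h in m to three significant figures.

h − h₀ = (Q/C)^(1/b) = (160/22.2)^(1/2.44) = 2.247 m
h = 0.37 + 2.247 = 2.617 m

2.62 m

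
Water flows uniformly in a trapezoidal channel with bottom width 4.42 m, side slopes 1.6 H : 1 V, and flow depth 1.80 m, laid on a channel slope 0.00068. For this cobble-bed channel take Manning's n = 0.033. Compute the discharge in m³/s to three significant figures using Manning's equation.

11.5 m³/s

A = (b + z·y)·y = (4.42 + 1.6×1.80)×1.80 = 13.14 m²
P = b + 2y√(1+z²) = 4.42 + 2×1.80×√(1+1.6²) = 11.21 m
R = A/P = 13.14/11.21 = 1.172 m
Q = (1/n)·A·R^(2/3)·S^(1/2) = (1/0.033) × 13.14 × 1.172^(2/3) × 0.00068^(1/2) = 11.54 m³/s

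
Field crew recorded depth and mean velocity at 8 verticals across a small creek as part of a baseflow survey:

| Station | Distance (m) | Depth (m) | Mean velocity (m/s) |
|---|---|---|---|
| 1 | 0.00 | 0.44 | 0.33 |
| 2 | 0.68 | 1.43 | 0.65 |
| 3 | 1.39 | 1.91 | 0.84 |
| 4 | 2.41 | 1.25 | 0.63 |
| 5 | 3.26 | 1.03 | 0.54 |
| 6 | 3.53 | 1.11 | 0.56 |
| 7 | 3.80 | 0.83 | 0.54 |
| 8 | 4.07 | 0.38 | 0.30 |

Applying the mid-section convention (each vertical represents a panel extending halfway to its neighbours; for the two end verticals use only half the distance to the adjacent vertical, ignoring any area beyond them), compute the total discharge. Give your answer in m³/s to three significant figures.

3.44 m³/s

w_1 = (0.68 − 0.00)/2 = 0.34 m; q_1 = 0.33 × 0.44 × 0.34 = 0.04937 m³/s
w_2 = (1.39 − 0.00)/2 = 0.695 m; q_2 = 0.65 × 1.43 × 0.695 = 0.6460 m³/s
w_3 = (2.41 − 0.68)/2 = 0.865 m; q_3 = 0.84 × 1.91 × 0.865 = 1.388 m³/s
w_4 = (3.26 − 1.39)/2 = 0.935 m; q_4 = 0.63 × 1.25 × 0.935 = 0.7363 m³/s
w_5 = (3.53 − 2.41)/2 = 0.56 m; q_5 = 0.54 × 1.03 × 0.56 = 0.3115 m³/s
w_6 = (3.80 − 3.26)/2 = 0.27 m; q_6 = 0.56 × 1.11 × 0.27 = 0.1678 m³/s
w_7 = (4.07 − 3.53)/2 = 0.27 m; q_7 = 0.54 × 0.83 × 0.27 = 0.1210 m³/s
w_8 = (4.07 − 3.80)/2 = 0.135 m; q_8 = 0.30 × 0.38 × 0.135 = 0.01539 m³/s
Q = Σ qᵢ = 3.435 m³/s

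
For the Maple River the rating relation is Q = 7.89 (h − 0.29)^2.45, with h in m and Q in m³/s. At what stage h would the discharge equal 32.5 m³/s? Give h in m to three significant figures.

h − h₀ = (Q/C)^(1/b) = (32.5/7.89)^(1/2.45) = 1.782 m
h = 0.29 + 1.782 = 2.072 m

2.07 m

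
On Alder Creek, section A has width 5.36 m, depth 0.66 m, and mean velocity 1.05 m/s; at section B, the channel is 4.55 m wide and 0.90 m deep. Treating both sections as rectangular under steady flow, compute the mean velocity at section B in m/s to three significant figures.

Q = A₁V₁ = (5.36×0.66) × 1.05 = 3.714 m³/s
A₂ = 4.55 × 0.90 = 4.095 m²
V₂ = Q/A₂ = 3.714/4.095 = 0.9071 m/s

0.907 m/s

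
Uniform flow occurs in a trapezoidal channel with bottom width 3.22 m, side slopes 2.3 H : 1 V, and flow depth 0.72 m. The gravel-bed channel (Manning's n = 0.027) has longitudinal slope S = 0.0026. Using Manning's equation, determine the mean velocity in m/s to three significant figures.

1.21 m/s

A = (b + z·y)·y = (3.22 + 2.3×0.72)×0.72 = 3.511 m²
P = b + 2y√(1+z²) = 3.22 + 2×0.72×√(1+2.3²) = 6.832 m
R = A/P = 3.511/6.832 = 0.5139 m
Q = (1/n)·A·R^(2/3)·S^(1/2) = (1/0.027) × 3.511 × 0.5139^(2/3) × 0.0026^(1/2) = 4.254 m³/s
V = Q/A = 4.254/3.511 = 1.212 m/s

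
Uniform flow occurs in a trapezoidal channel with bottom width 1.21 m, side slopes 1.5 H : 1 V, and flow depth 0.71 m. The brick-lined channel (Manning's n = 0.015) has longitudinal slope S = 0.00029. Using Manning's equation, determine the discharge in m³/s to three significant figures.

1.04 m³/s

A = (b + z·y)·y = (1.21 + 1.5×0.71)×0.71 = 1.615 m²
P = b + 2y√(1+z²) = 1.21 + 2×0.71×√(1+1.5²) = 3.770 m
R = A/P = 1.615/3.770 = 0.4285 m
Q = (1/n)·A·R^(2/3)·S^(1/2) = (1/0.015) × 1.615 × 0.4285^(2/3) × 0.00029^(1/2) = 1.042 m³/s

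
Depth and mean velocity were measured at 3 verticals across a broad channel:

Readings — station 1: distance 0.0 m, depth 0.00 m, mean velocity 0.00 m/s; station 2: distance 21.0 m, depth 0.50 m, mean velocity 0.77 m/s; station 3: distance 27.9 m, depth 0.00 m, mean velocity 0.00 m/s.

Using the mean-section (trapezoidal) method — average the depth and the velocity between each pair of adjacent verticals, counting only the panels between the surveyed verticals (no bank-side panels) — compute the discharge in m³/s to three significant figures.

2.69 m³/s

Panel 1-2: Δb = 21 m, d̄ = (0.00+0.50)/2 = 0.25, v̄ = (0.00+0.77)/2 = 0.385 → q = 21×0.25×0.385 = 2.021 m³/s
Panel 2-3: Δb = 6.9 m, d̄ = (0.50+0.00)/2 = 0.25, v̄ = (0.77+0.00)/2 = 0.385 → q = 6.9×0.25×0.385 = 0.6641 m³/s
Q = Σ q = 2.685 m³/s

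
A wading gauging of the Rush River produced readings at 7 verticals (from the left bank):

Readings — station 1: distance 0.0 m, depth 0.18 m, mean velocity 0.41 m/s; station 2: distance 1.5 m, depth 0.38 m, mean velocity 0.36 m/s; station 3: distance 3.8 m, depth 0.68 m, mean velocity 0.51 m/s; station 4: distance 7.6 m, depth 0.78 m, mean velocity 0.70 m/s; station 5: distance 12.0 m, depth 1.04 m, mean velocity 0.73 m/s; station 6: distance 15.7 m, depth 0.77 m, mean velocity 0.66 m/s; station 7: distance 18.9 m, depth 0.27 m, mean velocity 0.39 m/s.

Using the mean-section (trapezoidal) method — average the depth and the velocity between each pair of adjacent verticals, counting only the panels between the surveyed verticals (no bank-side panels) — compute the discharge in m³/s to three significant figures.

8.43 m³/s

Panel 1-2: Δb = 1.5 m, d̄ = (0.18+0.38)/2 = 0.28, v̄ = (0.41+0.36)/2 = 0.385 → q = 1.5×0.28×0.385 = 0.1617 m³/s
Panel 2-3: Δb = 2.3 m, d̄ = (0.38+0.68)/2 = 0.53, v̄ = (0.36+0.51)/2 = 0.435 → q = 2.3×0.53×0.435 = 0.5303 m³/s
Panel 3-4: Δb = 3.8 m, d̄ = (0.68+0.78)/2 = 0.73, v̄ = (0.51+0.70)/2 = 0.605 → q = 3.8×0.73×0.605 = 1.678 m³/s
Panel 4-5: Δb = 4.4 m, d̄ = (0.78+1.04)/2 = 0.91, v̄ = (0.70+0.73)/2 = 0.715 → q = 4.4×0.91×0.715 = 2.863 m³/s
Panel 5-6: Δb = 3.7 m, d̄ = (1.04+0.77)/2 = 0.905, v̄ = (0.73+0.66)/2 = 0.695 → q = 3.7×0.905×0.695 = 2.327 m³/s
Panel 6-7: Δb = 3.2 m, d̄ = (0.77+0.27)/2 = 0.52, v̄ = (0.66+0.39)/2 = 0.525 → q = 3.2×0.52×0.525 = 0.8736 m³/s
Q = Σ q = 8.434 m³/s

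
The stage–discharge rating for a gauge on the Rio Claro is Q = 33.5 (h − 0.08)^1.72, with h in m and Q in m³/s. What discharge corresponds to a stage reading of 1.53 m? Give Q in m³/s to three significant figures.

Q = 33.5 × (1.53 − 0.08)^1.72 = 33.5 × 1.45^1.72 = 63.47 m³/s

63.5 m³/s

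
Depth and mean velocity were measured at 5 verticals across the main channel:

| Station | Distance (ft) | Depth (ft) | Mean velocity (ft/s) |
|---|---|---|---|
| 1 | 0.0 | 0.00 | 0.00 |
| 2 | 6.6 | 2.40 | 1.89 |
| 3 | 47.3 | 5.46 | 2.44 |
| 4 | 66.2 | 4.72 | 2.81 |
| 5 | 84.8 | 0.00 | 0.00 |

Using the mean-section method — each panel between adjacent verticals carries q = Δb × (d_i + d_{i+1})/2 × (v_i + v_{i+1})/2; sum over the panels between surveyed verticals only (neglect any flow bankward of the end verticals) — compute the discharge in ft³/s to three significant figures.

668 ft³/s

Panel 1-2: Δb = 6.6 ft, d̄ = (0.00+2.40)/2 = 1.2, v̄ = (0.00+1.89)/2 = 0.945 → q = 6.6×1.2×0.945 = 7.484 ft³/s
Panel 2-3: Δb = 40.7 ft, d̄ = (2.40+5.46)/2 = 3.93, v̄ = (1.89+2.44)/2 = 2.165 → q = 40.7×3.93×2.165 = 346.3 ft³/s
Panel 3-4: Δb = 18.9 ft, d̄ = (5.46+4.72)/2 = 5.09, v̄ = (2.44+2.81)/2 = 2.625 → q = 18.9×5.09×2.625 = 252.5 ft³/s
Panel 4-5: Δb = 18.6 ft, d̄ = (4.72+0.00)/2 = 2.36, v̄ = (2.81+0.00)/2 = 1.405 → q = 18.6×2.36×1.405 = 61.67 ft³/s
Q = Σ q = 668.0 ft³/s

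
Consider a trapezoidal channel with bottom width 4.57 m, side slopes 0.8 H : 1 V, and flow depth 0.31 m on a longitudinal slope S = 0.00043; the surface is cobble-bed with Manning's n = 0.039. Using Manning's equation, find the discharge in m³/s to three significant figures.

A = (b + z·y)·y = (4.57 + 0.8×0.31)×0.31 = 1.494 m²
P = b + 2y√(1+z²) = 4.57 + 2×0.31×√(1+0.8²) = 5.364 m
R = A/P = 1.494/5.364 = 0.2784 m
Q = (1/n)·A·R^(2/3)·S^(1/2) = (1/0.039) × 1.494 × 0.2784^(2/3) × 0.00043^(1/2) = 0.3386 m³/s

0.339 m³/s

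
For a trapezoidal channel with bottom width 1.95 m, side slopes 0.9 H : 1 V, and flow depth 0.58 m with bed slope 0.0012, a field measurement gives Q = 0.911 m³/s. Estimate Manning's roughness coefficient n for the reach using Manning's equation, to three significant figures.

0.0300

A = (b + z·y)·y = (1.95 + 0.9×0.58)×0.58 = 1.434 m²
P = b + 2y√(1+z²) = 1.95 + 2×0.58×√(1+0.9²) = 3.511 m
R = A/P = 1.434/3.511 = 0.4084 m
n = (1/Q)·A·R^(2/3)·S^(1/2) = (1/0.911) × 1.434 × 0.5505 × 0.03464 = 0.03001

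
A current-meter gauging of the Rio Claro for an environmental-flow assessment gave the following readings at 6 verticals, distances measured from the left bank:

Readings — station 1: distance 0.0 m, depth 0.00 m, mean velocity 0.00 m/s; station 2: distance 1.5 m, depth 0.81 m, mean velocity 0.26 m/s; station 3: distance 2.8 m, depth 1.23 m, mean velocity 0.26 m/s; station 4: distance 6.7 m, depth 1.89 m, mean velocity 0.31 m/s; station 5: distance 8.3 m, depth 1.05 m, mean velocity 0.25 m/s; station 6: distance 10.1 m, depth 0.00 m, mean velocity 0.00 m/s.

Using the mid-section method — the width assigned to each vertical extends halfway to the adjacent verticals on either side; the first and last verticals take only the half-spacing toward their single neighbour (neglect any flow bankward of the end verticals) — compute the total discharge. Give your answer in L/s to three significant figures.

3180 L/s

w_2 = (2.8 − 0.0)/2 = 1.4 m; q_2 = 0.26 × 0.81 × 1.4 = 0.2948 m³/s
w_3 = (6.7 − 1.5)/2 = 2.6 m; q_3 = 0.26 × 1.23 × 2.6 = 0.8315 m³/s
w_4 = (8.3 − 2.8)/2 = 2.75 m; q_4 = 0.31 × 1.89 × 2.75 = 1.611 m³/s
w_5 = (10.1 − 6.7)/2 = 1.7 m; q_5 = 0.25 × 1.05 × 1.7 = 0.4463 m³/s
Stations 1, 6 contribute zero (depth or velocity is 0).
Q = Σ qᵢ = 3.184 m³/s
= 3.184 × 1000 = 3184 L/s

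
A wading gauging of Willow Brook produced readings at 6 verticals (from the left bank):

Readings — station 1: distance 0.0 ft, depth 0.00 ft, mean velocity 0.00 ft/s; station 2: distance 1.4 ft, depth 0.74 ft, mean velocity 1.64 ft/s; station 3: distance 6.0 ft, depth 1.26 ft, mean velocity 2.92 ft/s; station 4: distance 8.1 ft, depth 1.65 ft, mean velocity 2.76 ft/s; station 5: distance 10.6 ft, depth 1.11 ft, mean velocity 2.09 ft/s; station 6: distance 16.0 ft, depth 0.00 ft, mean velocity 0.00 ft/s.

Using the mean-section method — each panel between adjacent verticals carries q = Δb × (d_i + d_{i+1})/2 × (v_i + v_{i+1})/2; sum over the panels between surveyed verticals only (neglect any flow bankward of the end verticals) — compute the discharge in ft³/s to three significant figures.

Panel 1-2: Δb = 1.4 ft, d̄ = (0.00+0.74)/2 = 0.37, v̄ = (0.00+1.64)/2 = 0.82 → q = 1.4×0.37×0.82 = 0.4248 ft³/s
Panel 2-3: Δb = 4.6 ft, d̄ = (0.74+1.26)/2 = 1, v̄ = (1.64+2.92)/2 = 2.28 → q = 4.6×1×2.28 = 10.49 ft³/s
Panel 3-4: Δb = 2.1 ft, d̄ = (1.26+1.65)/2 = 1.455, v̄ = (2.92+2.76)/2 = 2.84 → q = 2.1×1.455×2.84 = 8.678 ft³/s
Panel 4-5: Δb = 2.5 ft, d̄ = (1.65+1.11)/2 = 1.38, v̄ = (2.76+2.09)/2 = 2.425 → q = 2.5×1.38×2.425 = 8.366 ft³/s
Panel 5-6: Δb = 5.4 ft, d̄ = (1.11+0.00)/2 = 0.555, v̄ = (2.09+0.00)/2 = 1.045 → q = 5.4×0.555×1.045 = 3.132 ft³/s
Q = Σ q = 31.09 ft³/s

31.1 ft³/s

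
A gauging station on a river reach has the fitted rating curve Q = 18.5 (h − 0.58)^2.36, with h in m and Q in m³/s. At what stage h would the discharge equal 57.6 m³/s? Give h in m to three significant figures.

2.20 m

h − h₀ = (Q/C)^(1/b) = (57.6/18.5)^(1/2.36) = 1.618 m
h = 0.58 + 1.618 = 2.198 m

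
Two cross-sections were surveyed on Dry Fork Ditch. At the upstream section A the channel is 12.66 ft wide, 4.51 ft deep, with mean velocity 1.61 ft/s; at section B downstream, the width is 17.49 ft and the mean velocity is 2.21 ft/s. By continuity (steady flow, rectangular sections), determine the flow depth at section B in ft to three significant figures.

2.38 ft

Q = A₁V₁ = (12.66×4.51) × 1.61 = 91.93 ft³/s
d₂ = Q/(b₂ V₂) = 91.93/(17.49×2.21) = 2.378 ft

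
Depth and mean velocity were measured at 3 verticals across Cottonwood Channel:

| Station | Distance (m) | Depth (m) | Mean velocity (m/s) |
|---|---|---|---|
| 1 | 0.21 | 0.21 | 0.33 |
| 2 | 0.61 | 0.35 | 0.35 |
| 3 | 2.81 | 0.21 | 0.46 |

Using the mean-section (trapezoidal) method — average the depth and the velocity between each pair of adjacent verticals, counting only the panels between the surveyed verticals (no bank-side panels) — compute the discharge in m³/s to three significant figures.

0.288 m³/s

Panel 1-2: Δb = 0.4 m, d̄ = (0.21+0.35)/2 = 0.28, v̄ = (0.33+0.35)/2 = 0.34 → q = 0.4×0.28×0.34 = 0.03808 m³/s
Panel 2-3: Δb = 2.2 m, d̄ = (0.35+0.21)/2 = 0.28, v̄ = (0.35+0.46)/2 = 0.405 → q = 2.2×0.28×0.405 = 0.2495 m³/s
Q = Σ q = 0.2876 m³/s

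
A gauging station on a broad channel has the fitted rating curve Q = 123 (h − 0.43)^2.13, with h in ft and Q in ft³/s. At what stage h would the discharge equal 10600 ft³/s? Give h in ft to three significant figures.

8.53 ft

h − h₀ = (Q/C)^(1/b) = (10600/123)^(1/2.13) = 8.103 ft
h = 0.43 + 8.103 = 8.533 ft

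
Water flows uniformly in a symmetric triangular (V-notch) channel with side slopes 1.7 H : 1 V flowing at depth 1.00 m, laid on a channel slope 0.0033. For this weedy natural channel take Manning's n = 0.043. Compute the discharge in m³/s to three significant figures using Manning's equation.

1.30 m³/s

A = z·y² = 1.7×1.00² = 1.700 m²
P = 2y√(1+z²) = 2×1.00×√(1+1.7²) = 3.945 m
R = A/P = 1.700/3.945 = 0.4310 m
Q = (1/n)·A·R^(2/3)·S^(1/2) = (1/0.043) × 1.700 × 0.4310^(2/3) × 0.0033^(1/2) = 1.296 m³/s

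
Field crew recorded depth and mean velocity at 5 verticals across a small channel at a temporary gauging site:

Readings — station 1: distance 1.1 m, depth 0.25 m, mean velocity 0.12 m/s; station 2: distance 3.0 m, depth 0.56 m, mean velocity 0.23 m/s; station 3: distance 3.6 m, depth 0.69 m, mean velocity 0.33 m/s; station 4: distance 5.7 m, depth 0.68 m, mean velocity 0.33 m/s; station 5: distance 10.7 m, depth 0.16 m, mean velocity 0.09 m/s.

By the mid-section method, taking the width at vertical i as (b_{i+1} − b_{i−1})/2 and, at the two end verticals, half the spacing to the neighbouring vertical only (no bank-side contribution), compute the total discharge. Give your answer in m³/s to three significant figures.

w_1 = (3.0 − 1.1)/2 = 0.95 m; q_1 = 0.12 × 0.25 × 0.95 = 0.02850 m³/s
w_2 = (3.6 − 1.1)/2 = 1.25 m; q_2 = 0.23 × 0.56 × 1.25 = 0.1610 m³/s
w_3 = (5.7 − 3.0)/2 = 1.35 m; q_3 = 0.33 × 0.69 × 1.35 = 0.3074 m³/s
w_4 = (10.7 − 3.6)/2 = 3.55 m; q_4 = 0.33 × 0.68 × 3.55 = 0.7966 m³/s
w_5 = (10.7 − 5.7)/2 = 2.5 m; q_5 = 0.09 × 0.16 × 2.5 = 0.03600 m³/s
Q = Σ qᵢ = 1.330 m³/s

1.33 m³/s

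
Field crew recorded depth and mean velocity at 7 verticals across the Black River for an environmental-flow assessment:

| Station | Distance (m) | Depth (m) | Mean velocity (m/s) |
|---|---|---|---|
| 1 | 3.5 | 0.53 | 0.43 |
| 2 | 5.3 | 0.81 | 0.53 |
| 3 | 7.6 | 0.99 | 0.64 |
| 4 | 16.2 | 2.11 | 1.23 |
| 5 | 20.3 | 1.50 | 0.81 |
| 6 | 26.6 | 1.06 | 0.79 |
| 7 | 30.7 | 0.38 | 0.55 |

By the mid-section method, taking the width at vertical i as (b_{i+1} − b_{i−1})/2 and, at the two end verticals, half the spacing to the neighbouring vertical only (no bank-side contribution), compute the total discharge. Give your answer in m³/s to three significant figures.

32.1 m³/s

w_1 = (5.3 − 3.5)/2 = 0.9 m; q_1 = 0.43 × 0.53 × 0.9 = 0.2051 m³/s
w_2 = (7.6 − 3.5)/2 = 2.05 m; q_2 = 0.53 × 0.81 × 2.05 = 0.8801 m³/s
w_3 = (16.2 − 5.3)/2 = 5.45 m; q_3 = 0.64 × 0.99 × 5.45 = 3.453 m³/s
w_4 = (20.3 − 7.6)/2 = 6.35 m; q_4 = 1.23 × 2.11 × 6.35 = 16.48 m³/s
w_5 = (26.6 − 16.2)/2 = 5.2 m; q_5 = 0.81 × 1.50 × 5.2 = 6.318 m³/s
w_6 = (30.7 − 20.3)/2 = 5.2 m; q_6 = 0.79 × 1.06 × 5.2 = 4.354 m³/s
w_7 = (30.7 − 26.6)/2 = 2.05 m; q_7 = 0.55 × 0.38 × 2.05 = 0.4285 m³/s
Q = Σ qᵢ = 32.12 m³/s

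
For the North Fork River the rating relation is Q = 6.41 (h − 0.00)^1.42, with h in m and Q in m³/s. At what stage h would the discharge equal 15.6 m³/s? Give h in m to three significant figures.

h − h₀ = (Q/C)^(1/b) = (15.6/6.41)^(1/1.42) = 1.871 m
h = 0.00 + 1.871 = 1.871 m

1.87 m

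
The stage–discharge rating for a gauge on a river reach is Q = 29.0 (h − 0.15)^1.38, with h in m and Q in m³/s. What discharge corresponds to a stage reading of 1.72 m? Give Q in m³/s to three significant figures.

Q = 29.0 × (1.72 − 0.15)^1.38 = 29.0 × 1.57^1.38 = 54.04 m³/s

54.0 m³/s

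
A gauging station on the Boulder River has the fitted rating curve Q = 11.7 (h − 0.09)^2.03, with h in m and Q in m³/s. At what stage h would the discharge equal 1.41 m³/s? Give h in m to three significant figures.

h − h₀ = (Q/C)^(1/b) = (1.41/11.7)^(1/2.03) = 0.3526 m
h = 0.09 + 0.3526 = 0.4426 m

0.443 m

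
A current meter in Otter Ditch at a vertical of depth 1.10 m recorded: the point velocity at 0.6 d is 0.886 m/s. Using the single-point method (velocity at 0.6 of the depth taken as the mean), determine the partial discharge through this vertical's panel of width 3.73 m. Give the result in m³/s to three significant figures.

3.64 m³/s

v̄ = v₀.₆ = 0.886 m/s
q = v̄ × d × w = 0.8860 × 1.10 × 3.73 = 3.635 m³/s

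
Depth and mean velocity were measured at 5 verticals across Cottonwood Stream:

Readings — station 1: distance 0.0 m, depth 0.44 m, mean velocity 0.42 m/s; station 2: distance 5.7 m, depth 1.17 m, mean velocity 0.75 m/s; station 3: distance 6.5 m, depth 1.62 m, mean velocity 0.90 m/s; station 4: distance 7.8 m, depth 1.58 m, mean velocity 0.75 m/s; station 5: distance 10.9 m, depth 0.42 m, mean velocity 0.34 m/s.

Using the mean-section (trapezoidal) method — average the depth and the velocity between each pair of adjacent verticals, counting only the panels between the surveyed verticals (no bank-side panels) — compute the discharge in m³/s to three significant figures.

7.01 m³/s

Panel 1-2: Δb = 5.7 m, d̄ = (0.44+1.17)/2 = 0.805, v̄ = (0.42+0.75)/2 = 0.585 → q = 5.7×0.805×0.585 = 2.684 m³/s
Panel 2-3: Δb = 0.8 m, d̄ = (1.17+1.62)/2 = 1.395, v̄ = (0.75+0.90)/2 = 0.825 → q = 0.8×1.395×0.825 = 0.9207 m³/s
Panel 3-4: Δb = 1.3 m, d̄ = (1.62+1.58)/2 = 1.6, v̄ = (0.90+0.75)/2 = 0.825 → q = 1.3×1.6×0.825 = 1.716 m³/s
Panel 4-5: Δb = 3.1 m, d̄ = (1.58+0.42)/2 = 1, v̄ = (0.75+0.34)/2 = 0.545 → q = 3.1×1×0.545 = 1.690 m³/s
Q = Σ q = 7.010 m³/s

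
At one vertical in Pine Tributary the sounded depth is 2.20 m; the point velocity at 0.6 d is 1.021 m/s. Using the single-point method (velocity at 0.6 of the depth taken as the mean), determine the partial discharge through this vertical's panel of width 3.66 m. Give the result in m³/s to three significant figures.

v̄ = v₀.₆ = 1.021 m/s
q = v̄ × d × w = 1.021 × 2.20 × 3.66 = 8.221 m³/s

8.22 m³/s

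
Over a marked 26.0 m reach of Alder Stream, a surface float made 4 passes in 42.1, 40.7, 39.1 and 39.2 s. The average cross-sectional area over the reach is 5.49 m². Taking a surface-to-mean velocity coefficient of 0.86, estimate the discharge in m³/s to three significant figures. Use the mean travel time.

3.05 m³/s

t̄ = (42.1 + 40.7 + 39.1 + 39.2) / 4 = 40.275 s
v_surface = L / t̄ = 26.0 / 40.275 = 0.6456 m/s
v_mean = 0.86 × 0.6456 = 0.5552 m/s
Q = A × v_mean = 5.49 × 0.5552 = 3.048 m³/s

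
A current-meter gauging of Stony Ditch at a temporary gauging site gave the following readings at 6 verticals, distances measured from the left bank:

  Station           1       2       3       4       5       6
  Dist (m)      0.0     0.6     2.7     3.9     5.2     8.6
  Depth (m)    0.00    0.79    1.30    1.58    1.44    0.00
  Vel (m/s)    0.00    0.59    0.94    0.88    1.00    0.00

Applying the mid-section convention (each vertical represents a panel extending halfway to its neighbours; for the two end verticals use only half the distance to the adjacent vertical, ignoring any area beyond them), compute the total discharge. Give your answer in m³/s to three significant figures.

w_2 = (2.7 − 0.0)/2 = 1.35 m; q_2 = 0.59 × 0.79 × 1.35 = 0.6292 m³/s
w_3 = (3.9 − 0.6)/2 = 1.65 m; q_3 = 0.94 × 1.30 × 1.65 = 2.016 m³/s
w_4 = (5.2 − 2.7)/2 = 1.25 m; q_4 = 0.88 × 1.58 × 1.25 = 1.738 m³/s
w_5 = (8.6 − 3.9)/2 = 2.35 m; q_5 = 1.00 × 1.44 × 2.35 = 3.384 m³/s
Stations 1, 6 contribute zero (depth or velocity is 0).
Q = Σ qᵢ = 7.768 m³/s

7.77 m³/s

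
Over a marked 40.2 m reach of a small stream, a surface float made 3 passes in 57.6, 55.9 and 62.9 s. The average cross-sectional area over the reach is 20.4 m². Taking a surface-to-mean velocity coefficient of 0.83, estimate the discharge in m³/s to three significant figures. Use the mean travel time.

11.6 m³/s

t̄ = (57.6 + 55.9 + 62.9) / 3 = 58.8 s
v_surface = L / t̄ = 40.2 / 58.8 = 0.6837 m/s
v_mean = 0.83 × 0.6837 = 0.5674 m/s
Q = A × v_mean = 20.4 × 0.5674 = 11.58 m³/s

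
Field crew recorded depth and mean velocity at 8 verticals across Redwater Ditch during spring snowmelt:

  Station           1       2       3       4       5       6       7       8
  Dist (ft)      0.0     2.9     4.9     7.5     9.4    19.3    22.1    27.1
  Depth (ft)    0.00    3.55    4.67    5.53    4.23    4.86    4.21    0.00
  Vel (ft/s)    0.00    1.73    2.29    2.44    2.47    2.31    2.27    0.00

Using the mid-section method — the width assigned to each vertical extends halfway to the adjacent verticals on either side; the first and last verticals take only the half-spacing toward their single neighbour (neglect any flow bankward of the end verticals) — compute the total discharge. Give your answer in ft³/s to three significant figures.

w_2 = (4.9 − 0.0)/2 = 2.45 ft; q_2 = 1.73 × 3.55 × 2.45 = 15.05 ft³/s
w_3 = (7.5 − 2.9)/2 = 2.3 ft; q_3 = 2.29 × 4.67 × 2.3 = 24.60 ft³/s
w_4 = (9.4 − 4.9)/2 = 2.25 ft; q_4 = 2.44 × 5.53 × 2.25 = 30.36 ft³/s
w_5 = (19.3 − 7.5)/2 = 5.9 ft; q_5 = 2.47 × 4.23 × 5.9 = 61.64 ft³/s
w_6 = (22.1 − 9.4)/2 = 6.35 ft; q_6 = 2.31 × 4.86 × 6.35 = 71.29 ft³/s
w_7 = (27.1 − 19.3)/2 = 3.9 ft; q_7 = 2.27 × 4.21 × 3.9 = 37.27 ft³/s
Stations 1, 8 contribute zero (depth or velocity is 0).
Q = Σ qᵢ = 240.2 ft³/s

240 ft³/s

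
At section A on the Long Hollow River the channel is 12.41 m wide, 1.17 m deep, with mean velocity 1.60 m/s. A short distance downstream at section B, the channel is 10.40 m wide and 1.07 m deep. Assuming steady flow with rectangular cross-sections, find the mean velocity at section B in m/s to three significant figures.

Q = A₁V₁ = (12.41×1.17) × 1.60 = 23.23 m³/s
A₂ = 10.40 × 1.07 = 11.13 m²
V₂ = Q/A₂ = 23.23/11.13 = 2.088 m/s

2.09 m/s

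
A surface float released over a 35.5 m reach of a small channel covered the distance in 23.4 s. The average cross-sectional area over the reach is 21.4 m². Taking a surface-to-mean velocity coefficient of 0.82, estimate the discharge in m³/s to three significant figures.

v_surface = L / t̄ = 35.5 / 23.4 = 1.517 m/s
v_mean = 0.82 × 1.517 = 1.244 m/s
Q = A × v_mean = 21.4 × 1.244 = 26.62 m³/s

26.6 m³/s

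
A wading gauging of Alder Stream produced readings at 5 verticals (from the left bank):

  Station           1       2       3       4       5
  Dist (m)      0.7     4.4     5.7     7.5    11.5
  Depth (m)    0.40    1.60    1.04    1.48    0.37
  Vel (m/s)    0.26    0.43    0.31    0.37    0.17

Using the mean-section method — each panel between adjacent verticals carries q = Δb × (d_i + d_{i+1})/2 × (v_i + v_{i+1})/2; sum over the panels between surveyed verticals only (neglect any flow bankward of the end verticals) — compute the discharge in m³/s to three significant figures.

Panel 1-2: Δb = 3.7 m, d̄ = (0.40+1.60)/2 = 1, v̄ = (0.26+0.43)/2 = 0.345 → q = 3.7×1×0.345 = 1.277 m³/s
Panel 2-3: Δb = 1.3 m, d̄ = (1.60+1.04)/2 = 1.32, v̄ = (0.43+0.31)/2 = 0.37 → q = 1.3×1.32×0.37 = 0.6349 m³/s
Panel 3-4: Δb = 1.8 m, d̄ = (1.04+1.48)/2 = 1.26, v̄ = (0.31+0.37)/2 = 0.34 → q = 1.8×1.26×0.34 = 0.7711 m³/s
Panel 4-5: Δb = 4 m, d̄ = (1.48+0.37)/2 = 0.925, v̄ = (0.37+0.17)/2 = 0.27 → q = 4×0.925×0.27 = 0.9990 m³/s
Q = Σ q = 3.682 m³/s

3.68 m³/s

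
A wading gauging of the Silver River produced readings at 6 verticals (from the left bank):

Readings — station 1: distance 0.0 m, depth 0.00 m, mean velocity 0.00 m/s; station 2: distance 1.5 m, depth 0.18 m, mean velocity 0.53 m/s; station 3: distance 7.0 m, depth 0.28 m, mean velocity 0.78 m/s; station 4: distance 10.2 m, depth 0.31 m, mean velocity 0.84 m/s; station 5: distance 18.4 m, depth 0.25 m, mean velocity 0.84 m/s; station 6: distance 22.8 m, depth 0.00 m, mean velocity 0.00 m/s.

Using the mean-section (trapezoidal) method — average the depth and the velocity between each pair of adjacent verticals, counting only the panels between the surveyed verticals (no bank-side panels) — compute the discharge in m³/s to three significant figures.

Panel 1-2: Δb = 1.5 m, d̄ = (0.00+0.18)/2 = 0.09, v̄ = (0.00+0.53)/2 = 0.265 → q = 1.5×0.09×0.265 = 0.03578 m³/s
Panel 2-3: Δb = 5.5 m, d̄ = (0.18+0.28)/2 = 0.23, v̄ = (0.53+0.78)/2 = 0.655 → q = 5.5×0.23×0.655 = 0.8286 m³/s
Panel 3-4: Δb = 3.2 m, d̄ = (0.28+0.31)/2 = 0.295, v̄ = (0.78+0.84)/2 = 0.81 → q = 3.2×0.295×0.81 = 0.7646 m³/s
Panel 4-5: Δb = 8.2 m, d̄ = (0.31+0.25)/2 = 0.28, v̄ = (0.84+0.84)/2 = 0.84 → q = 8.2×0.28×0.84 = 1.929 m³/s
Panel 5-6: Δb = 4.4 m, d̄ = (0.25+0.00)/2 = 0.125, v̄ = (0.84+0.00)/2 = 0.42 → q = 4.4×0.125×0.42 = 0.2310 m³/s
Q = Σ q = 3.789 m³/s

3.79 m³/s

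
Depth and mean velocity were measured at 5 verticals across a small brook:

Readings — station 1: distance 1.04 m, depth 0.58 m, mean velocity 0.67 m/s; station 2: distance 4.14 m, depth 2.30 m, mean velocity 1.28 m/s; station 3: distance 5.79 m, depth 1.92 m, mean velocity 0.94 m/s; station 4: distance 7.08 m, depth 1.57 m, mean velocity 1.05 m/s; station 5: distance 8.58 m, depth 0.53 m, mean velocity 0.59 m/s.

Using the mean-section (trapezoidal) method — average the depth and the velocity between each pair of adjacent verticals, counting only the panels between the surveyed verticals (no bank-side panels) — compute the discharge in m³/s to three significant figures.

Panel 1-2: Δb = 3.1 m, d̄ = (0.58+2.30)/2 = 1.44, v̄ = (0.67+1.28)/2 = 0.975 → q = 3.1×1.44×0.975 = 4.352 m³/s
Panel 2-3: Δb = 1.65 m, d̄ = (2.30+1.92)/2 = 2.11, v̄ = (1.28+0.94)/2 = 1.11 → q = 1.65×2.11×1.11 = 3.864 m³/s
Panel 3-4: Δb = 1.29 m, d̄ = (1.92+1.57)/2 = 1.745, v̄ = (0.94+1.05)/2 = 0.995 → q = 1.29×1.745×0.995 = 2.240 m³/s
Panel 4-5: Δb = 1.5 m, d̄ = (1.57+0.53)/2 = 1.05, v̄ = (1.05+0.59)/2 = 0.82 → q = 1.5×1.05×0.82 = 1.292 m³/s
Q = Σ q = 11.75 m³/s

11.7 m³/s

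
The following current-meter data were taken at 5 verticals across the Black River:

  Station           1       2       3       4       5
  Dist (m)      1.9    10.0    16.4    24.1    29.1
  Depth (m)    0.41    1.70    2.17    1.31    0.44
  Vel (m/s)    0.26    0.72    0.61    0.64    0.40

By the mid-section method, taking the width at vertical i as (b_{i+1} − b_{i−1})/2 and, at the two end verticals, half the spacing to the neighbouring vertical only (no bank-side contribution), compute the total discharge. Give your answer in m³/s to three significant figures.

w_1 = (10.0 − 1.9)/2 = 4.05 m; q_1 = 0.26 × 0.41 × 4.05 = 0.4317 m³/s
w_2 = (16.4 − 1.9)/2 = 7.25 m; q_2 = 0.72 × 1.70 × 7.25 = 8.874 m³/s
w_3 = (24.1 − 10.0)/2 = 7.05 m; q_3 = 0.61 × 2.17 × 7.05 = 9.332 m³/s
w_4 = (29.1 − 16.4)/2 = 6.35 m; q_4 = 0.64 × 1.31 × 6.35 = 5.324 m³/s
w_5 = (29.1 − 24.1)/2 = 2.5 m; q_5 = 0.40 × 0.44 × 2.5 = 0.4400 m³/s
Q = Σ qᵢ = 24.40 m³/s

24.4 m³/s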